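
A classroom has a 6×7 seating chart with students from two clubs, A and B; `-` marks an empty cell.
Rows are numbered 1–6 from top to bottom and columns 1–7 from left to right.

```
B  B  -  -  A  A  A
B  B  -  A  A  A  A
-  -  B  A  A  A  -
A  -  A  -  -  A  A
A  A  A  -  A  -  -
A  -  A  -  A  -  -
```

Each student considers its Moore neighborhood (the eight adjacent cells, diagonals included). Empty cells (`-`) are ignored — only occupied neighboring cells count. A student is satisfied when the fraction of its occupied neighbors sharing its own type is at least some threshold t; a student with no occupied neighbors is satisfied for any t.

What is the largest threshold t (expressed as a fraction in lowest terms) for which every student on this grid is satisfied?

Row 1: (1,1)B 3/3 · (1,2)B 3/3 · (1,5)A 4/4 · (1,6)A 5/5 · (1,7)A 3/3
Row 2: (2,1)B 3/3 · (2,2)B 4/4 · (2,4)A 4/5 · (2,5)A 7/7 · (2,6)A 7/7 · (2,7)A 4/4
Row 3: (3,3)B 1/4 · (3,4)A 4/5 · (3,5)A 6/6 · (3,6)A 6/6
Row 4: (4,1)A 2/2 · (4,3)A 3/4 · (4,6)A 4/4 · (4,7)A 2/2
Row 5: (5,1)A 3/3 · (5,2)A 6/6 · (5,3)A 3/3 · (5,5)A 2/2
Row 6: (6,1)A 2/2 · (6,3)A 2/2 · (6,5)A 1/1
The smallest same-type fraction is 1/4 at (3,3), which reduces to 1/4. Any threshold above that leaves this student unsatisfied.

1/4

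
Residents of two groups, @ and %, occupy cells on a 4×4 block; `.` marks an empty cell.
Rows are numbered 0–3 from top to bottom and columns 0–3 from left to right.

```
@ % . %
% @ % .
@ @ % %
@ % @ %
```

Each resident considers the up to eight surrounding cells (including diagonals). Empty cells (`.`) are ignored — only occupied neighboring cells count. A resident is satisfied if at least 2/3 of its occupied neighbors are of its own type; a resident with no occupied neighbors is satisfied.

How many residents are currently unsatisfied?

Row 0: (0,0)@ 1/3 not · (0,1)% 2/4 not · (0,3)% 1/1 satisfied
Row 1: (1,0)% 1/5 not · (1,1)@ 3/7 not · (1,2)% 4/6 satisfied
Row 2: (2,0)@ 3/5 not · (2,1)@ 4/8 not · (2,2)% 4/7 not · (2,3)% 3/4 satisfied
Row 3: (3,0)@ 2/3 satisfied · (3,1)% 1/5 not · (3,2)@ 1/5 not · (3,3)% 2/3 satisfied
Unsatisfied: (0,0), (0,1), (1,0), (1,1), (2,0), (2,1), (2,2), (3,1), (3,2) — 9 in total.

9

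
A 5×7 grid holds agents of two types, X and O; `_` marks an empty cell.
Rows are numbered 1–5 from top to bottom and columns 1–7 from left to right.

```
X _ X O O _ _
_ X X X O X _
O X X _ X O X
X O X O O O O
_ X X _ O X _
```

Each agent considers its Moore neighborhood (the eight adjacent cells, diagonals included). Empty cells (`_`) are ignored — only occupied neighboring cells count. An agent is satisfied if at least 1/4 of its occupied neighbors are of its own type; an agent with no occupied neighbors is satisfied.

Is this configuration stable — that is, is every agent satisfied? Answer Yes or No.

No

(1,1)X 1/1 satisfied
(1,3)X 3/4 satisfied
(1,4)O 2/5 satisfied
(1,5)O 2/4 satisfied
(2,2)X 5/6 satisfied
(2,3)X 5/6 satisfied
(2,4)X 4/7 satisfied
(2,5)O 3/6 satisfied
(2,6)X 2/5 satisfied
(3,1)O 1/4 satisfied
(3,2)X 5/7 satisfied
(3,3)X 5/7 satisfied
(3,5)X 2/7 satisfied
(3,6)O 4/7 satisfied
(3,7)X 1/4 satisfied
(4,1)X 2/4 satisfied
(4,2)O 1/7 not
(4,3)X 4/6 satisfied
(4,4)O 2/6 satisfied
(4,5)O 4/6 satisfied
(4,6)O 4/7 satisfied
(4,7)O 2/4 satisfied
(5,2)X 3/4 satisfied
(5,3)X 2/4 satisfied
(5,5)O 3/4 satisfied
(5,6)X 0/4 not
For instance (4,2) has only 1/7 same-type neighbors, below 1/4.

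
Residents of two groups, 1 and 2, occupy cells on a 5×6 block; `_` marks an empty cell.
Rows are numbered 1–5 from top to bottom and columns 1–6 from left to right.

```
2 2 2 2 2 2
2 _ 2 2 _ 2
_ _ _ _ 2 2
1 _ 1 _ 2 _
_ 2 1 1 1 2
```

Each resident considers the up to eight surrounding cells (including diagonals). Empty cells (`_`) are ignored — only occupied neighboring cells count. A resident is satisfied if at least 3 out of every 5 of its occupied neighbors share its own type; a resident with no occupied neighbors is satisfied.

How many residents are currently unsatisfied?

Row 1: (1,1)2 2/2 satisfied · (1,2)2 4/4 satisfied · (1,3)2 4/4 satisfied · (1,4)2 4/4 satisfied · (1,5)2 4/4 satisfied · (1,6)2 2/2 satisfied
Row 2: (2,1)2 2/2 satisfied · (2,3)2 4/4 satisfied · (2,4)2 5/5 satisfied · (2,6)2 4/4 satisfied
Row 3: (3,5)2 4/4 satisfied · (3,6)2 3/3 satisfied
Row 4: (4,1)1 0/1 not · (4,3)1 2/3 satisfied · (4,5)2 3/5 satisfied
Row 5: (5,2)2 0/3 not · (5,3)1 2/3 satisfied · (5,4)1 3/4 satisfied · (5,5)1 1/3 not · (5,6)2 1/2 not
Unsatisfied: (4,1), (5,2), (5,5), (5,6) — 4 in total.

4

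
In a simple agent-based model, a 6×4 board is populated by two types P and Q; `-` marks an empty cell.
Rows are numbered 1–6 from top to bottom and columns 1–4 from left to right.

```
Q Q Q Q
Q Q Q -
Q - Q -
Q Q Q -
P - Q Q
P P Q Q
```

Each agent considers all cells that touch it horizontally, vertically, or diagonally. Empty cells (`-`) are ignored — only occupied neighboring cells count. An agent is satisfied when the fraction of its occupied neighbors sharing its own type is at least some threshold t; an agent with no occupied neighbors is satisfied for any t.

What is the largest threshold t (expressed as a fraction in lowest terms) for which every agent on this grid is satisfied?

Row 1: (1,1)Q 3/3 · (1,2)Q 5/5 · (1,3)Q 4/4 · (1,4)Q 2/2
Row 2: (2,1)Q 4/4 · (2,2)Q 7/7 · (2,3)Q 5/5
Row 3: (3,1)Q 4/4 · (3,3)Q 4/4
Row 4: (4,1)Q 2/3 · (4,2)Q 5/6 · (4,3)Q 4/4
Row 5: (5,1)P 2/4 · (5,3)Q 5/6 · (5,4)Q 4/4
Row 6: (6,1)P 2/2 · (6,2)P 2/4 · (6,3)Q 3/4 · (6,4)Q 3/3
The smallest same-type fraction is 2/4 at (5,1), which reduces to 1/2. Any threshold above that leaves this agent unsatisfied.

1/2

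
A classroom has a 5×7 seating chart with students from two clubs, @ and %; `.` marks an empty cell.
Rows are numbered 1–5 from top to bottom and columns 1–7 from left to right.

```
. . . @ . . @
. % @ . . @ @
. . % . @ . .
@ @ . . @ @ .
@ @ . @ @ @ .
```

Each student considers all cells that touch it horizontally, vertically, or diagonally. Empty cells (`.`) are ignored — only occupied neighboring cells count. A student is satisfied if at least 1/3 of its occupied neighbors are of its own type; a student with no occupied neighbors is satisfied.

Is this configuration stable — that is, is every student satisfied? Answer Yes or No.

(1,4)@ 1/1 ✓
(1,7)@ 2/2 ✓
(2,2)% 1/2 ✓
(2,3)@ 1/3 ✓
(2,6)@ 3/3 ✓
(2,7)@ 2/2 ✓
(3,3)% 1/3 ✓
(3,5)@ 3/3 ✓
(4,1)@ 3/3 ✓
(4,2)@ 3/4 ✓
(4,5)@ 5/5 ✓
(4,6)@ 4/4 ✓
(5,1)@ 3/3 ✓
(5,2)@ 3/3 ✓
(5,4)@ 2/2 ✓
(5,5)@ 4/4 ✓
(5,6)@ 3/3 ✓
All meet the threshold, so the configuration is stable.

Yes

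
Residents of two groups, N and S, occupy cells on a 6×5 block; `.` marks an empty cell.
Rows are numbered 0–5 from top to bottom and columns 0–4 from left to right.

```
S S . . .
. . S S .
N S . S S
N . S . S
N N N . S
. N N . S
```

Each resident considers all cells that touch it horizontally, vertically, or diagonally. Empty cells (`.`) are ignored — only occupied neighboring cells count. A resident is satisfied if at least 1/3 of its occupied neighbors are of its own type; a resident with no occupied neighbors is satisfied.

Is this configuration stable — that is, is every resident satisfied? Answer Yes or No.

(0,0)S 1/1 satisfied
(0,1)S 2/2 satisfied
(1,2)S 4/4 satisfied
(1,3)S 3/3 satisfied
(2,0)N 1/2 satisfied
(2,1)S 2/4 satisfied
(2,3)S 5/5 satisfied
(2,4)S 3/3 satisfied
(3,0)N 3/4 satisfied
(3,2)S 2/4 satisfied
(3,4)S 3/3 satisfied
(4,0)N 3/3 satisfied
(4,1)N 5/6 satisfied
(4,2)N 3/4 satisfied
(4,4)S 2/2 satisfied
(5,1)N 4/4 satisfied
(5,2)N 3/3 satisfied
(5,4)S 1/1 satisfied
All meet the threshold, so the configuration is stable.

Yes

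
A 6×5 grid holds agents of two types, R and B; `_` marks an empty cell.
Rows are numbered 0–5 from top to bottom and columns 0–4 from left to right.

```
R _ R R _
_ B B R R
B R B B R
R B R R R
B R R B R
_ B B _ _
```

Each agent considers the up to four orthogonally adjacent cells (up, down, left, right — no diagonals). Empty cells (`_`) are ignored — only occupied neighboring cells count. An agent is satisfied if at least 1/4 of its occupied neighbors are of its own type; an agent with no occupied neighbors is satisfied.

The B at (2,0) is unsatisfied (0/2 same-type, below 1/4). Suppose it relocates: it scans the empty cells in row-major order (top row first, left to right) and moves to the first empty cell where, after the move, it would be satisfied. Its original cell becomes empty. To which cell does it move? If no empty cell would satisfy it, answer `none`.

(0,1)

Vacating (2,0). Empty cells in order:
  (0,1): 1/3 same-type → satisfied — stop here.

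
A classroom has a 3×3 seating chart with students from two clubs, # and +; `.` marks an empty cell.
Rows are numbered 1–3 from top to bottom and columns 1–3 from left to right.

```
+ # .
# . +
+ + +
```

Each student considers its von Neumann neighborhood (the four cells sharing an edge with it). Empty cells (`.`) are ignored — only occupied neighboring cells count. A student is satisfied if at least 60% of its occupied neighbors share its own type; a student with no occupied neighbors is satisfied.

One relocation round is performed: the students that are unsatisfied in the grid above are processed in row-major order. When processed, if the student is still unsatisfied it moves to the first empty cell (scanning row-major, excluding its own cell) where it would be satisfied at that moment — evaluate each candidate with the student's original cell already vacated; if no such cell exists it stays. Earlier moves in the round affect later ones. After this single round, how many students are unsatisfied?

4

Initially unsatisfied (in order): (1,1), (1,2), (2,1), (3,1).
  (1,1): no empty cell satisfies it; stays.
  (1,2): no empty cell satisfies it; stays.
  (2,1): no empty cell satisfies it; stays.
  (3,1): no empty cell satisfies it; stays.
Resulting grid:
+ # .
# . +
+ + +
Unsatisfied now: (1,1), (1,2), (2,1), (3,1).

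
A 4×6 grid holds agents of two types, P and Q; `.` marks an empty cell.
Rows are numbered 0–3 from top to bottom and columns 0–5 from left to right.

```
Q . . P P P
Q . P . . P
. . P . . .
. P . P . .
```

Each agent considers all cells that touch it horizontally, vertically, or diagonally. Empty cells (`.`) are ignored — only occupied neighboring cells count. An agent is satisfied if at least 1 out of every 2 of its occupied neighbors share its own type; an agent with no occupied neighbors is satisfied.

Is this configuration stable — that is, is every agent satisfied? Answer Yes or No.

Yes

Row 0: (0,0)Q 1/1 satisfied · (0,3)P 2/2 satisfied · (0,4)P 3/3 satisfied · (0,5)P 2/2 satisfied
Row 1: (1,0)Q 1/1 satisfied · (1,2)P 2/2 satisfied · (1,5)P 2/2 satisfied
Row 2: (2,2)P 3/3 satisfied
Row 3: (3,1)P 1/1 satisfied · (3,3)P 1/1 satisfied
All meet the threshold, so the configuration is stable.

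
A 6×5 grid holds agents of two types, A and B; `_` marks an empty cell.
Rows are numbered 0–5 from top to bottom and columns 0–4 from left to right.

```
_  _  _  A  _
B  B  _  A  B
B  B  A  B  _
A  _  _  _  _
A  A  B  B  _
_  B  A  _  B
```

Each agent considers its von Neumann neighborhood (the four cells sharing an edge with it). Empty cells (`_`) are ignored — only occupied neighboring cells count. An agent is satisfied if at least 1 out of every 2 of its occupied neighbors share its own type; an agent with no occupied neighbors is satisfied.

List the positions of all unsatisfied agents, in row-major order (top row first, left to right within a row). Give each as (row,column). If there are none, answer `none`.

(1,3), (1,4), (2,2), (2,3), (4,1), (4,2), (5,1), (5,2)

(0,3)A 1/1 satisfied
(1,0)B 2/2 satisfied
(1,1)B 2/2 satisfied
(1,3)A 1/3 not
(1,4)B 0/1 not
(2,0)B 2/3 satisfied
(2,1)B 2/3 satisfied
(2,2)A 0/2 not
(2,3)B 0/2 not
(3,0)A 1/2 satisfied
(4,0)A 2/2 satisfied
(4,1)A 1/3 not
(4,2)B 1/3 not
(4,3)B 1/1 satisfied
(5,1)B 0/2 not
(5,2)A 0/2 not
(5,4)B 0/0 satisfied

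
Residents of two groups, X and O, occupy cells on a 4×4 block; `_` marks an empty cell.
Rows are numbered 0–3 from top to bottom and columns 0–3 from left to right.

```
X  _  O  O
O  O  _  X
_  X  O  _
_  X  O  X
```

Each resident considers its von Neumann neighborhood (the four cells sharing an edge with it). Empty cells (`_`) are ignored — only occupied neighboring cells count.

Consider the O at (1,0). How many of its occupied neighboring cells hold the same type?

Occupied neighbors of (1,0): (0,0)=X, (1,1)=O.
Same type (O): 1 of 2.

1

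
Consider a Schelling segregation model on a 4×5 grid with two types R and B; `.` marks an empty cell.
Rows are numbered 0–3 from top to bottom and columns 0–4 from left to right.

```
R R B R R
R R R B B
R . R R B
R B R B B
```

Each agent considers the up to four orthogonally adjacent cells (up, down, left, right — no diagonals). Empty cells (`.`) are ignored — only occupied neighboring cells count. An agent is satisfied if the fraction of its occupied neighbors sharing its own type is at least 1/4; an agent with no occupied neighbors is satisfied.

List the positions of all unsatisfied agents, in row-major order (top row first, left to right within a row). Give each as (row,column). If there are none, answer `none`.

(0,0)R 2/2 ✓
(0,1)R 2/3 ✓
(0,2)B 0/3 ✗
(0,3)R 1/3 ✓
(0,4)R 1/2 ✓
(1,0)R 3/3 ✓
(1,1)R 3/3 ✓
(1,2)R 2/4 ✓
(1,3)B 1/4 ✓
(1,4)B 2/3 ✓
(2,0)R 2/2 ✓
(2,2)R 3/3 ✓
(2,3)R 1/4 ✓
(2,4)B 2/3 ✓
(3,0)R 1/2 ✓
(3,1)B 0/2 ✗
(3,2)R 1/3 ✓
(3,3)B 1/3 ✓
(3,4)B 2/2 ✓

(0,2), (3,1)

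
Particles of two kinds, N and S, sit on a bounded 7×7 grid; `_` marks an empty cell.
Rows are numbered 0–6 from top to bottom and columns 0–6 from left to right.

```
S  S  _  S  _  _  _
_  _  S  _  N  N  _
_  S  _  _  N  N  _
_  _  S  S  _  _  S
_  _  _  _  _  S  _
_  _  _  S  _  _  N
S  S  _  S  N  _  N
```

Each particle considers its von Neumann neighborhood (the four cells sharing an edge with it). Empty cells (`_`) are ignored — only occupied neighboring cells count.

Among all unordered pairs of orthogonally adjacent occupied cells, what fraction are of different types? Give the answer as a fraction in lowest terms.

1/10

Scan each occupied cell's neighbors to the right and below so each pair is counted once.
Row 0: S(0,0)–S(0,1)=  → 0/1 unlike.
Row 1: N(1,4)–N(1,5)= N(1,4)–N(2,4)= N(1,5)–N(2,5)=  → 0/3 unlike.
Row 2: N(2,4)–N(2,5)=  → 0/1 unlike.
Row 3: S(3,2)–S(3,3)=  → 0/1 unlike.
Row 5: S(5,3)–S(6,3)= N(5,6)–N(6,6)=  → 0/2 unlike.
Row 6: S(6,0)–S(6,1)= S(6,3)–N(6,4)≠  → 1/2 unlike.
Total adjacent occupied pairs: 10; unlike-type pairs: 1.
1/10 is already in lowest terms.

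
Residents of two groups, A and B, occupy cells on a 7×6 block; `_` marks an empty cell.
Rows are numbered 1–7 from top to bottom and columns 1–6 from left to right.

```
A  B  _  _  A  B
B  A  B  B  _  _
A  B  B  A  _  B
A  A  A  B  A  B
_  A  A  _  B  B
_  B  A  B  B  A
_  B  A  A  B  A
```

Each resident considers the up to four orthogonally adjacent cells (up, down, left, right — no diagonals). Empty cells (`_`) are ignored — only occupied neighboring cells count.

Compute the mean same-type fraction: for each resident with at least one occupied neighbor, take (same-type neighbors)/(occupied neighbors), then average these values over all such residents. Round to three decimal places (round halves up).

(1,1)A 0/2
(1,2)B 0/2
(1,5)A 0/1
(1,6)B 0/1
(2,1)B 0/3
(2,2)A 0/4
(2,3)B 2/3
(2,4)B 1/2
(3,1)A 1/3
(3,2)B 1/4
(3,3)B 2/4
(3,4)A 0/3
(3,6)B 1/1
(4,1)A 2/2
(4,2)A 3/4
(4,3)A 2/4
(4,4)B 0/3
(4,5)A 0/3
(4,6)B 2/3
(5,2)A 2/3
(5,3)A 3/3
(5,5)B 2/3
(5,6)B 2/3
(6,2)B 1/3
(6,3)A 2/4
(6,4)B 1/3
(6,5)B 3/4
(6,6)A 1/3
(7,2)B 1/2
(7,3)A 2/3
(7,4)A 1/3
(7,5)B 1/3
(7,6)A 1/2
Sum over 33 residents: 0/2 + 0/2 + 0/1 + 0/1 + 0/3 + 0/4 + 2/3 + 1/2 + 1/3 + 1/4 + 2/4 + 0/3 + 1/1 + 2/2 + 3/4 + 2/4 + 0/3 + 0/3 + 2/3 + 2/3 + 3/3 + 2/3 + 2/3 + 1/3 + 2/4 + 1/3 + 3/4 + 1/3 + 1/2 + 2/3 + 1/3 + 1/3 + 1/2 = 55/4; mean = 55/4 ÷ 33 = 5/12 = 0.416666… → 0.417.

0.417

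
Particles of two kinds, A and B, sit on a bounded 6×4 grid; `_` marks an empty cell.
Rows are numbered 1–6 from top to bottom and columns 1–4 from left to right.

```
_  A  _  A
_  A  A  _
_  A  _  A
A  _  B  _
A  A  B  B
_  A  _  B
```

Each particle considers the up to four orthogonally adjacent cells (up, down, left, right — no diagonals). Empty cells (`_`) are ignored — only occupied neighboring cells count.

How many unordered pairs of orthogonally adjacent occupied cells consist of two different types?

Scan each occupied cell's neighbors to the right and below so each pair is counted once.
From row 1: 0 unlike of 1 pairs (running 0/1).
From row 2: 0 unlike of 2 pairs (running 0/3).
From row 4: 0 unlike of 2 pairs (running 0/5).
From row 5: 1 unlike of 5 pairs (running 1/10).
Total adjacent occupied pairs: 10; unlike-type pairs: 1.

1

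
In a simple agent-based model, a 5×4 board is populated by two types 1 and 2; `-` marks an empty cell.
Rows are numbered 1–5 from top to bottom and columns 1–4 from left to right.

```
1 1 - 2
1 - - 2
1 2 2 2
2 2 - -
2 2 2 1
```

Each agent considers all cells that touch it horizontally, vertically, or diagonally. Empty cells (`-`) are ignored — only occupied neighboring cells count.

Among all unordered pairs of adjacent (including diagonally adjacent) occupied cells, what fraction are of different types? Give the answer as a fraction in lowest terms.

Scan each occupied cell's neighbors to the right and below (and the two forward diagonals) so each pair is counted once.
Row 1: 1(1,1)–1(1,2)= 1(1,1)–1(2,1)= 1(1,2)–1(2,1)= 2(1,4)–2(2,4)=  → 0/4 unlike.
Row 2: 1(2,1)–1(3,1)= 1(2,1)–2(3,2)≠ 2(2,4)–2(3,4)= 2(2,4)–2(3,3)=  → 1/4 unlike.
Row 3: 1(3,1)–2(3,2)≠ 1(3,1)–2(4,1)≠ 1(3,1)–2(4,2)≠ 2(3,2)–2(3,3)= 2(3,2)–2(4,2)= 2(3,2)–2(4,1)= 2(3,3)–2(3,4)= 2(3,3)–2(4,2)=  → 3/8 unlike.
Row 4: 2(4,1)–2(4,2)= 2(4,1)–2(5,1)= 2(4,1)–2(5,2)= 2(4,2)–2(5,2)= 2(4,2)–2(5,3)= 2(4,2)–2(5,1)=  → 0/6 unlike.
Row 5: 2(5,1)–2(5,2)= 2(5,2)–2(5,3)= 2(5,3)–1(5,4)≠  → 1/3 unlike.
Total adjacent occupied pairs: 25; unlike-type pairs: 5.
5/25 reduces to 1/5.

1/5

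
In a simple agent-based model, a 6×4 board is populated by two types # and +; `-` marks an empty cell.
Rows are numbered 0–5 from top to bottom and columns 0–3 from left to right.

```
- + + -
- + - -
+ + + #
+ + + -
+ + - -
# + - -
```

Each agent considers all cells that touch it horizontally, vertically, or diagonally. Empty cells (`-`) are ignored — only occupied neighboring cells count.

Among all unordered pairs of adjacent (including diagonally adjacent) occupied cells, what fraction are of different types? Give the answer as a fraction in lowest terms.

1/6

Scan each occupied cell's neighbors to the right and below (and the two forward diagonals) so each pair is counted once.
From row 0: 0 unlike of 3 pairs (running 0/3).
From row 1: 0 unlike of 3 pairs (running 0/6).
From row 2: 2 unlike of 11 pairs (running 2/17).
From row 3: 0 unlike of 7 pairs (running 2/24).
From row 4: 2 unlike of 5 pairs (running 4/29).
From row 5: 1 unlike of 1 pairs (running 5/30).
Total adjacent occupied pairs: 30; unlike-type pairs: 5.
5/30 reduces to 1/6.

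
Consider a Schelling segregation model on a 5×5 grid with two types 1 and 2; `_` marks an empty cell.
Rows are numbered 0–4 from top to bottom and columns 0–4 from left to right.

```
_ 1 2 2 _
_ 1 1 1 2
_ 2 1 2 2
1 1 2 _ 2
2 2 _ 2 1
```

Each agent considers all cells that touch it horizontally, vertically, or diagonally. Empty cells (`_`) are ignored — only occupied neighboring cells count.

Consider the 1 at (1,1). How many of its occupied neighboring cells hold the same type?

3

Occupied neighbors of (1,1): (0,1)=1, (0,2)=2, (1,2)=1, (2,1)=2, (2,2)=1.
Same type (1): 3 of 5.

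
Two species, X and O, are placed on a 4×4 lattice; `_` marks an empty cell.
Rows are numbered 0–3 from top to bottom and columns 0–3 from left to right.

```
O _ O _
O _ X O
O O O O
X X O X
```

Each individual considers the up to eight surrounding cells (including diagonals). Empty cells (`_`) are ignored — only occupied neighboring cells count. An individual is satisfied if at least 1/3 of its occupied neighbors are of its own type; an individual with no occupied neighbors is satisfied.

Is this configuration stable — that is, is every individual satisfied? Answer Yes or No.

(0,0)O 1/1 satisfied
(0,2)O 1/2 satisfied
(1,0)O 3/3 satisfied
(1,2)X 0/5 not
(1,3)O 3/4 satisfied
(2,0)O 2/4 satisfied
(2,1)O 4/7 satisfied
(2,2)O 4/7 satisfied
(2,3)O 3/5 satisfied
(3,0)X 1/3 satisfied
(3,1)X 1/5 not
(3,2)O 3/5 satisfied
(3,3)X 0/3 not
For instance (1,2) has only 0/5 same-type neighbors, below 1/3.

No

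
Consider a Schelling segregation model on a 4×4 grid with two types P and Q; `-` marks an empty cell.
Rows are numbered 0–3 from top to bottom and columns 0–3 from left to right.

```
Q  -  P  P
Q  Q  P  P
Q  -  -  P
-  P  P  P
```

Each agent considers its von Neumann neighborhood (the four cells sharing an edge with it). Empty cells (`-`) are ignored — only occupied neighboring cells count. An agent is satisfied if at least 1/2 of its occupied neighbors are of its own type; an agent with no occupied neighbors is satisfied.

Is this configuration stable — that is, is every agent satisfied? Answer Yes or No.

Yes

(0,0)Q 1/1 ✓
(0,2)P 2/2 ✓
(0,3)P 2/2 ✓
(1,0)Q 3/3 ✓
(1,1)Q 1/2 ✓
(1,2)P 2/3 ✓
(1,3)P 3/3 ✓
(2,0)Q 1/1 ✓
(2,3)P 2/2 ✓
(3,1)P 1/1 ✓
(3,2)P 2/2 ✓
(3,3)P 2/2 ✓
All meet the threshold, so the configuration is stable.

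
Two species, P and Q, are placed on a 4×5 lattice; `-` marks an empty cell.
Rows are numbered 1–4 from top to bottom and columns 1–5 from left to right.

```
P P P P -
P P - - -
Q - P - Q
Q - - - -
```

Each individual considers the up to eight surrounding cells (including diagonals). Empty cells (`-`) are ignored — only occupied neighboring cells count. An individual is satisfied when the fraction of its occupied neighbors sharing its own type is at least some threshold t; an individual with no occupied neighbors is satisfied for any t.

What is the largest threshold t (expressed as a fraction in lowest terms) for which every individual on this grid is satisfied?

1/3

(1,1)P 3/3
(1,2)P 4/4
(1,3)P 3/3
(1,4)P 1/1
(2,1)P 3/4
(2,2)P 5/6
(3,1)Q 1/3
(3,3)P 1/1
(3,5)Q — no occupied neighbors
(4,1)Q 1/1
The smallest same-type fraction is 1/3 at (3,1), which reduces to 1/3. Any threshold above that leaves this individual unsatisfied.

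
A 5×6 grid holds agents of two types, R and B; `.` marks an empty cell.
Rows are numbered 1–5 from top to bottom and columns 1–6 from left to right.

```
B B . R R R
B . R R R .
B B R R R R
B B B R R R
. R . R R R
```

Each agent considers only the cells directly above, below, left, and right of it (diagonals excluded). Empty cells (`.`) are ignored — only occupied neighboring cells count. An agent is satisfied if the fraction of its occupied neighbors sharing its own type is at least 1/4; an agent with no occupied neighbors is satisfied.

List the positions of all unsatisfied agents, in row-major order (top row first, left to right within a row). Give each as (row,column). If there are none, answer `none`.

(5,2)

Row 1: (1,1)B 2/2 ✓ · (1,2)B 1/1 ✓ · (1,4)R 2/2 ✓ · (1,5)R 3/3 ✓ · (1,6)R 1/1 ✓
Row 2: (2,1)B 2/2 ✓ · (2,3)R 2/2 ✓ · (2,4)R 4/4 ✓ · (2,5)R 3/3 ✓
Row 3: (3,1)B 3/3 ✓ · (3,2)B 2/3 ✓ · (3,3)R 2/4 ✓ · (3,4)R 4/4 ✓ · (3,5)R 4/4 ✓ · (3,6)R 2/2 ✓
Row 4: (4,1)B 2/2 ✓ · (4,2)B 3/4 ✓ · (4,3)B 1/3 ✓ · (4,4)R 3/4 ✓ · (4,5)R 4/4 ✓ · (4,6)R 3/3 ✓
Row 5: (5,2)R 0/1 ✗ · (5,4)R 2/2 ✓ · (5,5)R 3/3 ✓ · (5,6)R 2/2 ✓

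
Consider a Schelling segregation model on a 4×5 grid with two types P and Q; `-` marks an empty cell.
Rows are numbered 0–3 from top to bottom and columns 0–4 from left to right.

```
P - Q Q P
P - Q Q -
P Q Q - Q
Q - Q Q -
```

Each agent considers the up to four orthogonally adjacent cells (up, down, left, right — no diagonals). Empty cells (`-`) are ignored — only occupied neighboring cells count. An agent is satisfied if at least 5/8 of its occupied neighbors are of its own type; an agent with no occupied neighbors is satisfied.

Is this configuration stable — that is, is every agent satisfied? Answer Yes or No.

No

Row 0: (0,0)P 1/1 ok · (0,2)Q 2/2 ok · (0,3)Q 2/3 ok · (0,4)P 0/1 unhappy
Row 1: (1,0)P 2/2 ok · (1,2)Q 3/3 ok · (1,3)Q 2/2 ok
Row 2: (2,0)P 1/3 unhappy · (2,1)Q 1/2 unhappy · (2,2)Q 3/3 ok · (2,4)Q 0/0 ok
Row 3: (3,0)Q 0/1 unhappy · (3,2)Q 2/2 ok · (3,3)Q 1/1 ok
For instance (0,4) has only 0/1 same-type neighbors, below 5/8.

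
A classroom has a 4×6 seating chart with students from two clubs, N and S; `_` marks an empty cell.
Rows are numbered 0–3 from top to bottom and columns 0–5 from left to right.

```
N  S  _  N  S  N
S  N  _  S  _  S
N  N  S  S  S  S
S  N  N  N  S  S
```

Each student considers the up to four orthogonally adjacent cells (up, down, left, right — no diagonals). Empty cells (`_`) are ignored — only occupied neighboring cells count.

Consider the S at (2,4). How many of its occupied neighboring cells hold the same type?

3

Occupied neighbors of (2,4): (3,4)=S, (2,3)=S, (2,5)=S.
Same type (S): 3 of 3.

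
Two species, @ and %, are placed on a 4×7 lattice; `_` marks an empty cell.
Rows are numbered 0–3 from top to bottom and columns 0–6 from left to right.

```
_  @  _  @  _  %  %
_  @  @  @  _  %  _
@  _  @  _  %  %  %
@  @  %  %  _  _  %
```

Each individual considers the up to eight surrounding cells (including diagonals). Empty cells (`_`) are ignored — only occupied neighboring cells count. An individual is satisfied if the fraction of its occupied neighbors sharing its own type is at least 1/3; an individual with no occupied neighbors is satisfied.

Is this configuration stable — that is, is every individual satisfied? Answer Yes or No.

Yes

Row 0: (0,1)@ 2/2 satisfied · (0,3)@ 2/2 satisfied · (0,5)% 2/2 satisfied · (0,6)% 2/2 satisfied
Row 1: (1,1)@ 4/4 satisfied · (1,2)@ 5/5 satisfied · (1,3)@ 3/4 satisfied · (1,5)% 5/5 satisfied
Row 2: (2,0)@ 3/3 satisfied · (2,2)@ 4/6 satisfied · (2,4)% 3/4 satisfied · (2,5)% 4/4 satisfied · (2,6)% 3/3 satisfied
Row 3: (3,0)@ 2/2 satisfied · (3,1)@ 3/4 satisfied · (3,2)% 1/3 satisfied · (3,3)% 2/3 satisfied · (3,6)% 2/2 satisfied
All meet the threshold, so the configuration is stable.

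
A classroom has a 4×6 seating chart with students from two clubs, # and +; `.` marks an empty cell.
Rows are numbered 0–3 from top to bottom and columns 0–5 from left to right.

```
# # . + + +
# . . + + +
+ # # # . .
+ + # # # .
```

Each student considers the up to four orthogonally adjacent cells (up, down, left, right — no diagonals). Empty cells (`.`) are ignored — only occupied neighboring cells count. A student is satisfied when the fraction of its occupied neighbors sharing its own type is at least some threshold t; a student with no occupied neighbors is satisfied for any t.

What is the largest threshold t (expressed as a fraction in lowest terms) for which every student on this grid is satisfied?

1/3

(0,0)# 2/2
(0,1)# 1/1
(0,3)+ 2/2
(0,4)+ 3/3
(0,5)+ 2/2
(1,0)# 1/2
(1,3)+ 2/3
(1,4)+ 3/3
(1,5)+ 2/2
(2,0)+ 1/3
(2,1)# 1/3
(2,2)# 3/3
(2,3)# 2/3
(3,0)+ 2/2
(3,1)+ 1/3
(3,2)# 2/3
(3,3)# 3/3
(3,4)# 1/1
The smallest same-type fraction is 1/3 at (2,0), which reduces to 1/3. Any threshold above that leaves this student unsatisfied.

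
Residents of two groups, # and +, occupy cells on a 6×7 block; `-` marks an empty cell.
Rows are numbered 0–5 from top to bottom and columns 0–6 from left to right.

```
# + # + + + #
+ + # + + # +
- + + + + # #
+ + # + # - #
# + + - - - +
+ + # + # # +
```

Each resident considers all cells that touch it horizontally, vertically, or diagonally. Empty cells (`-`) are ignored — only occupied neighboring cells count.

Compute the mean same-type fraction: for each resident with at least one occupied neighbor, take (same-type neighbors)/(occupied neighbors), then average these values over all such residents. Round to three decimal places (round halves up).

Row 0: (0,0)# 0/3 · (0,1)+ 2/5 · (0,2)# 1/5 · (0,3)+ 3/5 · (0,4)+ 4/5 · (0,5)+ 3/5 · (0,6)# 1/3
Row 1: (1,0)+ 3/4 · (1,1)+ 4/7 · (1,2)# 1/8 · (1,3)+ 6/8 · (1,4)+ 6/8 · (1,5)# 3/8 · (1,6)+ 1/5
Row 2: (2,1)+ 5/7 · (2,2)+ 6/8 · (2,3)+ 5/8 · (2,4)+ 4/7 · (2,5)# 4/7 · (2,6)# 3/4
Row 3: (3,0)+ 3/4 · (3,1)+ 5/7 · (3,2)# 0/7 · (3,3)+ 4/6 · (3,4)# 1/4 · (3,6)# 2/3
Row 4: (4,0)# 0/5 · (4,1)+ 5/8 · (4,2)+ 5/7 · (4,6)+ 1/3
Row 5: (5,0)+ 2/3 · (5,1)+ 3/5 · (5,2)# 0/4 · (5,3)+ 1/3 · (5,4)# 1/2 · (5,5)# 1/3 · (5,6)+ 1/2
Sum over 37 residents: 0/3 + 2/5 + 1/5 + 3/5 + 4/5 + 3/5 + 1/3 + 3/4 + 4/7 + 1/8 + 6/8 + 6/8 + 3/8 + 1/5 + 5/7 + 6/8 + 5/8 + 4/7 + 4/7 + 3/4 + 3/4 + 5/7 + 0/7 + 4/6 + 1/4 + 2/3 + 0/5 + 5/8 + 5/7 + 1/3 + 2/3 + 3/5 + 0/4 + 1/3 + 1/2 + 1/3 + 1/2 = 3799/210; mean = 3799/210 ÷ 37 = 3799/7770 = 0.488931… → 0.489.

0.489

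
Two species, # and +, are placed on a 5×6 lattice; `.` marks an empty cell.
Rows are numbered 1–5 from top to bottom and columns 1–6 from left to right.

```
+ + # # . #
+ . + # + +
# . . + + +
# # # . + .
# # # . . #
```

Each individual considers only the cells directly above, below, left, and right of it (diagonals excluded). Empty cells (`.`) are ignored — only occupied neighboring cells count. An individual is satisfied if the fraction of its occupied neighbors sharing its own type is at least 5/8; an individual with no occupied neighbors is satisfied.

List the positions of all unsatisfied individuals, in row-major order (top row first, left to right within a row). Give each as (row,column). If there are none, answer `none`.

(1,2), (1,3), (1,6), (2,1), (2,3), (2,4), (3,1), (3,4)

Row 1: (1,1)+ 2/2 satisfied · (1,2)+ 1/2 not · (1,3)# 1/3 not · (1,4)# 2/2 satisfied · (1,6)# 0/1 not
Row 2: (2,1)+ 1/2 not · (2,3)+ 0/2 not · (2,4)# 1/4 not · (2,5)+ 2/3 satisfied · (2,6)+ 2/3 satisfied
Row 3: (3,1)# 1/2 not · (3,4)+ 1/2 not · (3,5)+ 4/4 satisfied · (3,6)+ 2/2 satisfied
Row 4: (4,1)# 3/3 satisfied · (4,2)# 3/3 satisfied · (4,3)# 2/2 satisfied · (4,5)+ 1/1 satisfied
Row 5: (5,1)# 2/2 satisfied · (5,2)# 3/3 satisfied · (5,3)# 2/2 satisfied · (5,6)# 0/0 satisfied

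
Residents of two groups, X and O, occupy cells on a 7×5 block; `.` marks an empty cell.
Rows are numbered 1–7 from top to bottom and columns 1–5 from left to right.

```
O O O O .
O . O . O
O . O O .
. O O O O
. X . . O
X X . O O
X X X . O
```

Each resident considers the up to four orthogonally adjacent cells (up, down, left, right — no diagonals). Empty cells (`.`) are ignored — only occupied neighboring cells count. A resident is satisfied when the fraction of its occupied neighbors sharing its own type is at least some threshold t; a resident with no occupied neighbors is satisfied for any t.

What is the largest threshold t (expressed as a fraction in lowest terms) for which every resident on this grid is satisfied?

(1,1)O 2/2
(1,2)O 2/2
(1,3)O 3/3
(1,4)O 1/1
(2,1)O 2/2
(2,3)O 2/2
(2,5)O — no occupied neighbors
(3,1)O 1/1
(3,3)O 3/3
(3,4)O 2/2
(4,2)O 1/2
(4,3)O 3/3
(4,4)O 3/3
(4,5)O 2/2
(5,2)X 1/2
(5,5)O 2/2
(6,1)X 2/2
(6,2)X 3/3
(6,4)O 1/1
(6,5)O 3/3
(7,1)X 2/2
(7,2)X 3/3
(7,3)X 1/1
(7,5)O 1/1
The smallest same-type fraction is 1/2 at (4,2), which reduces to 1/2. Any threshold above that leaves this resident unsatisfied.

1/2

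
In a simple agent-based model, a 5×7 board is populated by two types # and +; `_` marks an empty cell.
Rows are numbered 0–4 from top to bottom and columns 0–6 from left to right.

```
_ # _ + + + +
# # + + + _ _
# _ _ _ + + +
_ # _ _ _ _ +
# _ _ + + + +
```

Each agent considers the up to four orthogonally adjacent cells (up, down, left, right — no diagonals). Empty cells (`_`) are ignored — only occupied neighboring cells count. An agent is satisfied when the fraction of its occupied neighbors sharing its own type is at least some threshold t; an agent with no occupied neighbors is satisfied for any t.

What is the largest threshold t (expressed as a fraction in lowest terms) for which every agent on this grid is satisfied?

1/2

Row 0: (0,1)# 1/1 · (0,3)+ 2/2 · (0,4)+ 3/3 · (0,5)+ 2/2 · (0,6)+ 1/1
Row 1: (1,0)# 2/2 · (1,1)# 2/3 · (1,2)+ 1/2 · (1,3)+ 3/3 · (1,4)+ 3/3
Row 2: (2,0)# 1/1 · (2,4)+ 2/2 · (2,5)+ 2/2 · (2,6)+ 2/2
Row 3: (3,1)# — no occupied neighbors · (3,6)+ 2/2
Row 4: (4,0)# — no occupied neighbors · (4,3)+ 1/1 · (4,4)+ 2/2 · (4,5)+ 2/2 · (4,6)+ 2/2
The smallest same-type fraction is 1/2 at (1,2), which reduces to 1/2. Any threshold above that leaves this agent unsatisfied.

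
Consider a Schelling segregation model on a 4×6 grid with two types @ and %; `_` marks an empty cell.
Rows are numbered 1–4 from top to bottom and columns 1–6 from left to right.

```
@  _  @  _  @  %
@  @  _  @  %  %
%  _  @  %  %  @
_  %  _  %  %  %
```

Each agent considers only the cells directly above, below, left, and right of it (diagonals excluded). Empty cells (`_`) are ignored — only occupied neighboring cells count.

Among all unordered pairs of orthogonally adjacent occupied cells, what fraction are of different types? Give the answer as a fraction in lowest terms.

9/19

Scan each occupied cell's neighbors to the right and below so each pair is counted once.
From row 1: 2 unlike of 4 pairs (running 2/4).
From row 2: 4 unlike of 7 pairs (running 6/11).
From row 3: 3 unlike of 6 pairs (running 9/17).
From row 4: 0 unlike of 2 pairs (running 9/19).
Total adjacent occupied pairs: 19; unlike-type pairs: 9.
9/19 is already in lowest terms.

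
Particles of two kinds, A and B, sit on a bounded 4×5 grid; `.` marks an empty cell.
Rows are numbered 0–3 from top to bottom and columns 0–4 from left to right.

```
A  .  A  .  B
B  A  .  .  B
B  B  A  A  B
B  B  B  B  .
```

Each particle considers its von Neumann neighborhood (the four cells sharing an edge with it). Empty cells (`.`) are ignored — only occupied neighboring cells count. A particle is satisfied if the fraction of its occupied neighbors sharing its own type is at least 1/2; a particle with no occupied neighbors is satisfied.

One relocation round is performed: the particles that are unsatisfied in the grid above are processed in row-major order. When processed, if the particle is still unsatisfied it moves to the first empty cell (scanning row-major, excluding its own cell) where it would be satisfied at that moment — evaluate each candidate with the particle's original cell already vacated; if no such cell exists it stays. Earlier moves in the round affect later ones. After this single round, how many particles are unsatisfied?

0

Initially unsatisfied (in order): (0,0), (1,0), (1,1), (2,2), (2,3).
  (0,0) → (0,1).
  (1,0): now satisfied by earlier moves; stays.
  (1,1) → (0,0).
  (2,2) → (0,3).
  (2,3) → (1,2).
Resulting grid:
A A A A B
B . A . B
B B . . B
B B B B .
All satisfied now.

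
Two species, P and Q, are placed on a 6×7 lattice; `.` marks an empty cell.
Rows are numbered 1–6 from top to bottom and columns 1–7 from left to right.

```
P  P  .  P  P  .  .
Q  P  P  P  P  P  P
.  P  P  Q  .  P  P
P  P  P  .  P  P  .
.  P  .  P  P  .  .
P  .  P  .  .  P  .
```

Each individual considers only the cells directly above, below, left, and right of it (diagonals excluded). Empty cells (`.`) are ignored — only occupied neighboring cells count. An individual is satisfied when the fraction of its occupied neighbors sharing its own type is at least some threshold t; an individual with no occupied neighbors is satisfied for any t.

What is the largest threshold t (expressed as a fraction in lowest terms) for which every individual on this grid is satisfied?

Row 1: (1,1)P 1/2 · (1,2)P 2/2 · (1,4)P 2/2 · (1,5)P 2/2
Row 2: (2,1)Q 0/2 · (2,2)P 3/4 · (2,3)P 3/3 · (2,4)P 3/4 · (2,5)P 3/3 · (2,6)P 3/3 · (2,7)P 2/2
Row 3: (3,2)P 3/3 · (3,3)P 3/4 · (3,4)Q 0/2 · (3,6)P 3/3 · (3,7)P 2/2
Row 4: (4,1)P 1/1 · (4,2)P 4/4 · (4,3)P 2/2 · (4,5)P 2/2 · (4,6)P 2/2
Row 5: (5,2)P 1/1 · (5,4)P 1/1 · (5,5)P 2/2
Row 6: (6,1)P — no occupied neighbors · (6,3)P — no occupied neighbors · (6,6)P — no occupied neighbors
The smallest same-type fraction is 0/2 at (2,1), which reduces to 0/1. Any threshold above that leaves this individual unsatisfied.

0/1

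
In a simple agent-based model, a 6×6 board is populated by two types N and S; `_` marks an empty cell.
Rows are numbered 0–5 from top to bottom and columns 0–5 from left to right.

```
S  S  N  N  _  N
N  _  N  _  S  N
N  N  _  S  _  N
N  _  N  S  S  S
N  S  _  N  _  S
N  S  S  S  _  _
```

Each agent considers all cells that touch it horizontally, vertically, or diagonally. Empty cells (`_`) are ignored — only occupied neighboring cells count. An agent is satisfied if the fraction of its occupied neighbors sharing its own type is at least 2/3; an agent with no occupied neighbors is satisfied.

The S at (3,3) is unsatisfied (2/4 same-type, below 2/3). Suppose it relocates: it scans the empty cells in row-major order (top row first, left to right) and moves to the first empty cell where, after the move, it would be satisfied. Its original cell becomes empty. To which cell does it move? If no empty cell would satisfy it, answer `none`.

(2,4)

Vacating (3,3). Empty cells in order:
  (0,4): 1/4 same-type → still unsatisfied.
  (1,1): 2/7 same-type → still unsatisfied.
  (1,3): 2/5 same-type → still unsatisfied.
  (2,2): 1/4 same-type → still unsatisfied.
  (2,4): 4/6 same-type → satisfied — stop here.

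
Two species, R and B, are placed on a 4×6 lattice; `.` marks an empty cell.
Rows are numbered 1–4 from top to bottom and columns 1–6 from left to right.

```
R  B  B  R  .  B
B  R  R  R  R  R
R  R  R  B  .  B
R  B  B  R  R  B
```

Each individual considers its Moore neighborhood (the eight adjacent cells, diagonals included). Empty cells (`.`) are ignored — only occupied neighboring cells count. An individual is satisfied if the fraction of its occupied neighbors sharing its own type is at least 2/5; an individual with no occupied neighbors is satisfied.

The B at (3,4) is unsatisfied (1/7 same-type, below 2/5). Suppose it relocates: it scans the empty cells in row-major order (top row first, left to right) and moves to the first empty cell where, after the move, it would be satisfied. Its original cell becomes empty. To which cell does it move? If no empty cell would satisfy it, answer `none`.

Vacating (3,4). Empty cells in order:
  (1,5): 1/5 same-type → still unsatisfied.
  (3,5): 2/7 same-type → still unsatisfied.

none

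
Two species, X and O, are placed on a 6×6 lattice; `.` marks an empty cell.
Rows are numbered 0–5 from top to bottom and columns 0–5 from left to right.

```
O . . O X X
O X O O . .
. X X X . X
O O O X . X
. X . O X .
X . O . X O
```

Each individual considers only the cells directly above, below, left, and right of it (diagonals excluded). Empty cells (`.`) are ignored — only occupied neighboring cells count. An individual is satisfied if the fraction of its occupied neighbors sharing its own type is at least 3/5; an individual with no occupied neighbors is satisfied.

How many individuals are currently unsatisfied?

14

(0,0)O 1/1 ok
(0,3)O 1/2 unhappy
(0,4)X 1/2 unhappy
(0,5)X 1/1 ok
(1,0)O 1/2 unhappy
(1,1)X 1/3 unhappy
(1,2)O 1/3 unhappy
(1,3)O 2/3 ok
(2,1)X 2/3 ok
(2,2)X 2/4 unhappy
(2,3)X 2/3 ok
(2,5)X 1/1 ok
(3,0)O 1/1 ok
(3,1)O 2/4 unhappy
(3,2)O 1/3 unhappy
(3,3)X 1/3 unhappy
(3,5)X 1/1 ok
(4,1)X 0/1 unhappy
(4,3)O 0/2 unhappy
(4,4)X 1/2 unhappy
(5,0)X 0/0 ok
(5,2)O 0/0 ok
(5,4)X 1/2 unhappy
(5,5)O 0/1 unhappy
Unsatisfied: (0,3), (0,4), (1,0), (1,1), (1,2), (2,2), (3,1), (3,2), (3,3), (4,1), (4,3), (4,4), (5,4), (5,5) — 14 in total.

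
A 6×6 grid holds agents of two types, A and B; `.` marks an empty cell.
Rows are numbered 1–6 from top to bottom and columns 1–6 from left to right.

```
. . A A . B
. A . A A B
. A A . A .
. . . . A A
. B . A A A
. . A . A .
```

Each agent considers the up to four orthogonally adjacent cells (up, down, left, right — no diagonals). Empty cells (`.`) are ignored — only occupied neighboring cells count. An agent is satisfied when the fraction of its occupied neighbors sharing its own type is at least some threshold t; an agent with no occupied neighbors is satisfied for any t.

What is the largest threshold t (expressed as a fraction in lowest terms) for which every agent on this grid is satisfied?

(1,3)A 1/1
(1,4)A 2/2
(1,6)B 1/1
(2,2)A 1/1
(2,4)A 2/2
(2,5)A 2/3
(2,6)B 1/2
(3,2)A 2/2
(3,3)A 1/1
(3,5)A 2/2
(4,5)A 3/3
(4,6)A 2/2
(5,2)B — no occupied neighbors
(5,4)A 1/1
(5,5)A 4/4
(5,6)A 2/2
(6,3)A — no occupied neighbors
(6,5)A 1/1
The smallest same-type fraction is 1/2 at (2,6), which reduces to 1/2. Any threshold above that leaves this agent unsatisfied.

1/2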